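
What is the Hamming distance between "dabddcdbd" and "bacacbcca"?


Comparing "dabddcdbd" and "bacacbcca" position by position:
  Position 0: 'd' vs 'b' => differ
  Position 1: 'a' vs 'a' => same
  Position 2: 'b' vs 'c' => differ
  Position 3: 'd' vs 'a' => differ
  Position 4: 'd' vs 'c' => differ
  Position 5: 'c' vs 'b' => differ
  Position 6: 'd' vs 'c' => differ
  Position 7: 'b' vs 'c' => differ
  Position 8: 'd' vs 'a' => differ
Total differences (Hamming distance): 8

8


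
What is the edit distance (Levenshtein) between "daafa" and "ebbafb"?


Computing edit distance: "daafa" -> "ebbafb"
DP table:
           e    b    b    a    f    b
      0    1    2    3    4    5    6
  d   1    1    2    3    4    5    6
  a   2    2    2    3    3    4    5
  a   3    3    3    3    3    4    5
  f   4    4    4    4    4    3    4
  a   5    5    5    5    4    4    4
Edit distance = dp[5][6] = 4

4


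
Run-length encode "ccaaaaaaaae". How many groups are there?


Input: ccaaaaaaaae
Scanning for consecutive runs:
  Group 1: 'c' x 2 (positions 0-1)
  Group 2: 'a' x 8 (positions 2-9)
  Group 3: 'e' x 1 (positions 10-10)
Total groups: 3

3


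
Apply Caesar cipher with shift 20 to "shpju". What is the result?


Caesar cipher: shift "shpju" by 20
  's' (pos 18) + 20 = pos 12 = 'm'
  'h' (pos 7) + 20 = pos 1 = 'b'
  'p' (pos 15) + 20 = pos 9 = 'j'
  'j' (pos 9) + 20 = pos 3 = 'd'
  'u' (pos 20) + 20 = pos 14 = 'o'
Result: mbjdo

mbjdo


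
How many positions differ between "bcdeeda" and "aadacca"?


Comparing "bcdeeda" and "aadacca" position by position:
  Position 0: 'b' vs 'a' => DIFFER
  Position 1: 'c' vs 'a' => DIFFER
  Position 2: 'd' vs 'd' => same
  Position 3: 'e' vs 'a' => DIFFER
  Position 4: 'e' vs 'c' => DIFFER
  Position 5: 'd' vs 'c' => DIFFER
  Position 6: 'a' vs 'a' => same
Positions that differ: 5

5


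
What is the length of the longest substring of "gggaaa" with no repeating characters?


Input: "gggaaa"
Sliding window (track last position of each char):
  Position 0 ('g'): window [0,0] length 1 -- new best
  Position 1 ('g'): repeat (last at 0), move window start to 1
  Position 1 ('g'): window [1,1] length 1
  Position 2 ('g'): repeat (last at 1), move window start to 2
  Position 2 ('g'): window [2,2] length 1
  Position 3 ('a'): window [2,3] length 2 -- new best
  Position 4 ('a'): repeat (last at 3), move window start to 4
  Position 4 ('a'): window [4,4] length 1
  Position 5 ('a'): repeat (last at 4), move window start to 5
  Position 5 ('a'): window [5,5] length 1
Longest substring with no repeats: "ga" with length 2

2


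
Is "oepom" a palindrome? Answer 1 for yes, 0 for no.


Input: oepom
Reversed: mopeo
  Compare pos 0 ('o') with pos 4 ('m'): MISMATCH
  Compare pos 1 ('e') with pos 3 ('o'): MISMATCH
Result: not a palindrome

0


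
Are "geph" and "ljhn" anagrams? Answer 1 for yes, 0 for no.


Strings: "geph", "ljhn"
Sorted first:  eghp
Sorted second: hjln
Differ at position 0: 'e' vs 'h' => not anagrams

0


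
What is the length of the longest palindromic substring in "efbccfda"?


Input: "efbccfda"
Checking substrings for palindromes:
  [3:5] "cc" (len 2) => palindrome
Longest palindromic substring: "cc" with length 2

2


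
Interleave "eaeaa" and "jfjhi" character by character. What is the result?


Interleaving "eaeaa" and "jfjhi":
  Position 0: 'e' from first, 'j' from second => "ej"
  Position 1: 'a' from first, 'f' from second => "af"
  Position 2: 'e' from first, 'j' from second => "ej"
  Position 3: 'a' from first, 'h' from second => "ah"
  Position 4: 'a' from first, 'i' from second => "ai"
Result: ejafejahai

ejafejahai


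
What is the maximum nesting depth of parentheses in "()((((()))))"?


Input: "()((((()))))"
Tracking depth:
  Position 0 '(': depth becomes 1
  Position 1 ')': depth becomes 0
  Position 2 '(': depth becomes 1
  Position 3 '(': depth becomes 2
  Position 4 '(': depth becomes 3
  Position 5 '(': depth becomes 4
  Position 6 '(': depth becomes 5
  Position 7 ')': depth becomes 4
  Position 8 ')': depth becomes 3
  Position 9 ')': depth becomes 2
  Position 10 ')': depth becomes 1
  Position 11 ')': depth becomes 0
Maximum depth reached: 5

5


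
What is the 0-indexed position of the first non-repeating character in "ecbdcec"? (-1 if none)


Input: ecbdcec
Character frequencies:
  'b': 1
  'c': 3
  'd': 1
  'e': 2
Scanning left to right for freq == 1:
  Position 0 ('e'): freq=2, skip
  Position 1 ('c'): freq=3, skip
  Position 2 ('b'): unique! => answer = 2

2


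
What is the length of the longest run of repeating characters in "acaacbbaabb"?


Input: "acaacbbaabb"
Scanning for longest run:
  Position 1 ('c'): new char, reset run to 1
  Position 2 ('a'): new char, reset run to 1
  Position 3 ('a'): continues run of 'a', length=2
  Position 4 ('c'): new char, reset run to 1
  Position 5 ('b'): new char, reset run to 1
  Position 6 ('b'): continues run of 'b', length=2
  Position 7 ('a'): new char, reset run to 1
  Position 8 ('a'): continues run of 'a', length=2
  Position 9 ('b'): new char, reset run to 1
  Position 10 ('b'): continues run of 'b', length=2
Longest run: 'a' with length 2

2


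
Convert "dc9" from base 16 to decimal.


Input: "dc9" in base 16
Positional expansion:
  Digit 'd' (value 13) x 16^2 = 3328
  Digit 'c' (value 12) x 16^1 = 192
  Digit '9' (value 9) x 16^0 = 9
Sum = 3529

3529


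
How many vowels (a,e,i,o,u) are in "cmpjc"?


Input: cmpjc
Checking each character:
  'c' at position 0: consonant
  'm' at position 1: consonant
  'p' at position 2: consonant
  'j' at position 3: consonant
  'c' at position 4: consonant
Total vowels: 0

0


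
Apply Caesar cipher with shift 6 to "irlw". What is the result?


Caesar cipher: shift "irlw" by 6
  'i' (pos 8) + 6 = pos 14 = 'o'
  'r' (pos 17) + 6 = pos 23 = 'x'
  'l' (pos 11) + 6 = pos 17 = 'r'
  'w' (pos 22) + 6 = pos 2 = 'c'
Result: oxrc

oxrc


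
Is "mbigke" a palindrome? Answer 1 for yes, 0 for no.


Input: mbigke
Reversed: ekgibm
  Compare pos 0 ('m') with pos 5 ('e'): MISMATCH
  Compare pos 1 ('b') with pos 4 ('k'): MISMATCH
  Compare pos 2 ('i') with pos 3 ('g'): MISMATCH
Result: not a palindrome

0


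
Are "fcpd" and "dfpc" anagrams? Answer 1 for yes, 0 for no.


Strings: "fcpd", "dfpc"
Sorted first:  cdfp
Sorted second: cdfp
Sorted forms match => anagrams

1


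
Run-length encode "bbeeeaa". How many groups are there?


Input: bbeeeaa
Scanning for consecutive runs:
  Group 1: 'b' x 2 (positions 0-1)
  Group 2: 'e' x 3 (positions 2-4)
  Group 3: 'a' x 2 (positions 5-6)
Total groups: 3

3


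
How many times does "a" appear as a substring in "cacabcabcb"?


Searching for "a" in "cacabcabcb"
Scanning each position:
  Position 0: "c" => no
  Position 1: "a" => MATCH
  Position 2: "c" => no
  Position 3: "a" => MATCH
  Position 4: "b" => no
  Position 5: "c" => no
  Position 6: "a" => MATCH
  Position 7: "b" => no
  Position 8: "c" => no
  Position 9: "b" => no
Total occurrences: 3

3


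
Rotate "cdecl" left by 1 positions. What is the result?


Input: "cdecl", rotate left by 1
First 1 characters: "c"
Remaining characters: "decl"
Concatenate remaining + first: "decl" + "c" = "declc"

declc


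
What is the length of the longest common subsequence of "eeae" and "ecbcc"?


LCS of "eeae" and "ecbcc"
DP table:
           e    c    b    c    c
      0    0    0    0    0    0
  e   0    1    1    1    1    1
  e   0    1    1    1    1    1
  a   0    1    1    1    1    1
  e   0    1    1    1    1    1
LCS length = dp[4][5] = 1

1


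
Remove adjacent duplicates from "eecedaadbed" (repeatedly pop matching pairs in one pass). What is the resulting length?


Input: eecedaadbed
Stack-based adjacent duplicate removal:
  Read 'e': push. Stack: e
  Read 'e': matches stack top 'e' => pop. Stack: (empty)
  Read 'c': push. Stack: c
  Read 'e': push. Stack: ce
  Read 'd': push. Stack: ced
  Read 'a': push. Stack: ceda
  Read 'a': matches stack top 'a' => pop. Stack: ced
  Read 'd': matches stack top 'd' => pop. Stack: ce
  Read 'b': push. Stack: ceb
  Read 'e': push. Stack: cebe
  Read 'd': push. Stack: cebed
Final stack: "cebed" (length 5)

5


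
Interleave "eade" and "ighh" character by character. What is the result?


Interleaving "eade" and "ighh":
  Position 0: 'e' from first, 'i' from second => "ei"
  Position 1: 'a' from first, 'g' from second => "ag"
  Position 2: 'd' from first, 'h' from second => "dh"
  Position 3: 'e' from first, 'h' from second => "eh"
Result: eiagdheh

eiagdheh


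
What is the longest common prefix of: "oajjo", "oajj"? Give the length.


Words: oajjo, oajj
  Position 0: all 'o' => match
  Position 1: all 'a' => match
  Position 2: all 'j' => match
  Position 3: all 'j' => match
LCP = "oajj" (length 4)

4


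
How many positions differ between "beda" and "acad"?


Comparing "beda" and "acad" position by position:
  Position 0: 'b' vs 'a' => DIFFER
  Position 1: 'e' vs 'c' => DIFFER
  Position 2: 'd' vs 'a' => DIFFER
  Position 3: 'a' vs 'd' => DIFFER
Positions that differ: 4

4


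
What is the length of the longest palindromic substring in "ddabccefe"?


Input: "ddabccefe"
Checking substrings for palindromes:
  [6:9] "efe" (len 3) => palindrome
  [0:2] "dd" (len 2) => palindrome
  [4:6] "cc" (len 2) => palindrome
Longest palindromic substring: "efe" with length 3

3


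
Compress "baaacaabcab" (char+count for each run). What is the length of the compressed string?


Input: baaacaabcab
Runs:
  'b' x 1 => "b1"
  'a' x 3 => "a3"
  'c' x 1 => "c1"
  'a' x 2 => "a2"
  'b' x 1 => "b1"
  'c' x 1 => "c1"
  'a' x 1 => "a1"
  'b' x 1 => "b1"
Compressed: "b1a3c1a2b1c1a1b1"
Compressed length: 16

16


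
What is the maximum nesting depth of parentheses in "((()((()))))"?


Input: "((()((()))))"
Tracking depth:
  Position 0 '(': depth becomes 1
  Position 1 '(': depth becomes 2
  Position 2 '(': depth becomes 3
  Position 3 ')': depth becomes 2
  Position 4 '(': depth becomes 3
  Position 5 '(': depth becomes 4
  Position 6 '(': depth becomes 5
  Position 7 ')': depth becomes 4
  Position 8 ')': depth becomes 3
  Position 9 ')': depth becomes 2
  Position 10 ')': depth becomes 1
  Position 11 ')': depth becomes 0
Maximum depth reached: 5

5


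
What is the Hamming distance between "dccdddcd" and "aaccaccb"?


Comparing "dccdddcd" and "aaccaccb" position by position:
  Position 0: 'd' vs 'a' => differ
  Position 1: 'c' vs 'a' => differ
  Position 2: 'c' vs 'c' => same
  Position 3: 'd' vs 'c' => differ
  Position 4: 'd' vs 'a' => differ
  Position 5: 'd' vs 'c' => differ
  Position 6: 'c' vs 'c' => same
  Position 7: 'd' vs 'b' => differ
Total differences (Hamming distance): 6

6


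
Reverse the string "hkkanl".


Input: hkkanl
Reading characters right to left:
  Position 5: 'l'
  Position 4: 'n'
  Position 3: 'a'
  Position 2: 'k'
  Position 1: 'k'
  Position 0: 'h'
Reversed: lnakkh

lnakkh


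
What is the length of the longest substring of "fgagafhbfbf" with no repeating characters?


Input: "fgagafhbfbf"
Sliding window (track last position of each char):
  Position 0 ('f'): window [0,0] length 1 -- new best
  Position 1 ('g'): window [0,1] length 2 -- new best
  Position 2 ('a'): window [0,2] length 3 -- new best
  Position 3 ('g'): repeat (last at 1), move window start to 2
  Position 3 ('g'): window [2,3] length 2
  Position 4 ('a'): repeat (last at 2), move window start to 3
  Position 4 ('a'): window [3,4] length 2
  Position 5 ('f'): window [3,5] length 3
  Position 6 ('h'): window [3,6] length 4 -- new best
  Position 7 ('b'): window [3,7] length 5 -- new best
  Position 8 ('f'): repeat (last at 5), move window start to 6
  Position 8 ('f'): window [6,8] length 3
  Position 9 ('b'): repeat (last at 7), move window start to 8
  Position 9 ('b'): window [8,9] length 2
  Position 10 ('f'): repeat (last at 8), move window start to 9
  Position 10 ('f'): window [9,10] length 2
Longest substring with no repeats: "gafhb" with length 5

5


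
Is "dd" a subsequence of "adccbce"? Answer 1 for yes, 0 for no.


Check if "dd" is a subsequence of "adccbce"
Greedy scan:
  Position 0 ('a'): no match needed
  Position 1 ('d'): matches sub[0] = 'd'
  Position 2 ('c'): no match needed
  Position 3 ('c'): no match needed
  Position 4 ('b'): no match needed
  Position 5 ('c'): no match needed
  Position 6 ('e'): no match needed
Only matched 1/2 characters => not a subsequence

0


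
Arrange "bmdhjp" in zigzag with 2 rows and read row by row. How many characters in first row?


Zigzag "bmdhjp" into 2 rows:
Placing characters:
  'b' => row 0
  'm' => row 1
  'd' => row 0
  'h' => row 1
  'j' => row 0
  'p' => row 1
Rows:
  Row 0: "bdj"
  Row 1: "mhp"
First row length: 3

3


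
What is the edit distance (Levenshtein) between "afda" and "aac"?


Computing edit distance: "afda" -> "aac"
DP table:
           a    a    c
      0    1    2    3
  a   1    0    1    2
  f   2    1    1    2
  d   3    2    2    2
  a   4    3    2    3
Edit distance = dp[4][3] = 3

3


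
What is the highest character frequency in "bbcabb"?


Input: bbcabb
Character counts:
  'a': 1
  'b': 4
  'c': 1
Maximum frequency: 4

4


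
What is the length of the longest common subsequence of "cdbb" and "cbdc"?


LCS of "cdbb" and "cbdc"
DP table:
           c    b    d    c
      0    0    0    0    0
  c   0    1    1    1    1
  d   0    1    1    2    2
  b   0    1    2    2    2
  b   0    1    2    2    2
LCS length = dp[4][4] = 2

2


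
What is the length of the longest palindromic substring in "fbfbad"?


Input: "fbfbad"
Checking substrings for palindromes:
  [0:3] "fbf" (len 3) => palindrome
  [1:4] "bfb" (len 3) => palindrome
Longest palindromic substring: "fbf" with length 3

3


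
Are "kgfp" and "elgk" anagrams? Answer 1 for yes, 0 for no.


Strings: "kgfp", "elgk"
Sorted first:  fgkp
Sorted second: egkl
Differ at position 0: 'f' vs 'e' => not anagrams

0


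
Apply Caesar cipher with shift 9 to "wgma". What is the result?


Caesar cipher: shift "wgma" by 9
  'w' (pos 22) + 9 = pos 5 = 'f'
  'g' (pos 6) + 9 = pos 15 = 'p'
  'm' (pos 12) + 9 = pos 21 = 'v'
  'a' (pos 0) + 9 = pos 9 = 'j'
Result: fpvj

fpvj


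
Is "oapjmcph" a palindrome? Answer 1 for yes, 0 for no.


Input: oapjmcph
Reversed: hpcmjpao
  Compare pos 0 ('o') with pos 7 ('h'): MISMATCH
  Compare pos 1 ('a') with pos 6 ('p'): MISMATCH
  Compare pos 2 ('p') with pos 5 ('c'): MISMATCH
  Compare pos 3 ('j') with pos 4 ('m'): MISMATCH
Result: not a palindrome

0


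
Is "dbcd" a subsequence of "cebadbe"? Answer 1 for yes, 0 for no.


Check if "dbcd" is a subsequence of "cebadbe"
Greedy scan:
  Position 0 ('c'): no match needed
  Position 1 ('e'): no match needed
  Position 2 ('b'): no match needed
  Position 3 ('a'): no match needed
  Position 4 ('d'): matches sub[0] = 'd'
  Position 5 ('b'): matches sub[1] = 'b'
  Position 6 ('e'): no match needed
Only matched 2/4 characters => not a subsequence

0


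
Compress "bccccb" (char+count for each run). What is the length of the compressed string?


Input: bccccb
Runs:
  'b' x 1 => "b1"
  'c' x 4 => "c4"
  'b' x 1 => "b1"
Compressed: "b1c4b1"
Compressed length: 6

6


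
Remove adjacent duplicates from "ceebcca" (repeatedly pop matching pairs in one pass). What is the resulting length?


Input: ceebcca
Stack-based adjacent duplicate removal:
  Read 'c': push. Stack: c
  Read 'e': push. Stack: ce
  Read 'e': matches stack top 'e' => pop. Stack: c
  Read 'b': push. Stack: cb
  Read 'c': push. Stack: cbc
  Read 'c': matches stack top 'c' => pop. Stack: cb
  Read 'a': push. Stack: cba
Final stack: "cba" (length 3)

3


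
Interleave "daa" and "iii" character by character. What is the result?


Interleaving "daa" and "iii":
  Position 0: 'd' from first, 'i' from second => "di"
  Position 1: 'a' from first, 'i' from second => "ai"
  Position 2: 'a' from first, 'i' from second => "ai"
Result: diaiai

diaiai


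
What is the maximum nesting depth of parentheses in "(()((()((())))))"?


Input: "(()((()((())))))"
Tracking depth:
  Position 0 '(': depth becomes 1
  Position 1 '(': depth becomes 2
  Position 2 ')': depth becomes 1
  Position 3 '(': depth becomes 2
  Position 4 '(': depth becomes 3
  Position 5 '(': depth becomes 4
  Position 6 ')': depth becomes 3
  Position 7 '(': depth becomes 4
  Position 8 '(': depth becomes 5
  Position 9 '(': depth becomes 6
  Position 10 ')': depth becomes 5
  Position 11 ')': depth becomes 4
  Position 12 ')': depth becomes 3
  Position 13 ')': depth becomes 2
  Position 14 ')': depth becomes 1
  Position 15 ')': depth becomes 0
Maximum depth reached: 6

6


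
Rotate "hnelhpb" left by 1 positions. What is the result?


Input: "hnelhpb", rotate left by 1
First 1 characters: "h"
Remaining characters: "nelhpb"
Concatenate remaining + first: "nelhpb" + "h" = "nelhpbh"

nelhpbh


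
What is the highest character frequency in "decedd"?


Input: decedd
Character counts:
  'c': 1
  'd': 3
  'e': 2
Maximum frequency: 3

3


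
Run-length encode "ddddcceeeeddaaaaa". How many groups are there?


Input: ddddcceeeeddaaaaa
Scanning for consecutive runs:
  Group 1: 'd' x 4 (positions 0-3)
  Group 2: 'c' x 2 (positions 4-5)
  Group 3: 'e' x 4 (positions 6-9)
  Group 4: 'd' x 2 (positions 10-11)
  Group 5: 'a' x 5 (positions 12-16)
Total groups: 5

5


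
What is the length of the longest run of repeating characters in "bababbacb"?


Input: "bababbacb"
Scanning for longest run:
  Position 1 ('a'): new char, reset run to 1
  Position 2 ('b'): new char, reset run to 1
  Position 3 ('a'): new char, reset run to 1
  Position 4 ('b'): new char, reset run to 1
  Position 5 ('b'): continues run of 'b', length=2
  Position 6 ('a'): new char, reset run to 1
  Position 7 ('c'): new char, reset run to 1
  Position 8 ('b'): new char, reset run to 1
Longest run: 'b' with length 2

2


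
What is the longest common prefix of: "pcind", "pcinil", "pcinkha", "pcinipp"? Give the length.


Words: pcind, pcinil, pcinkha, pcinipp
  Position 0: all 'p' => match
  Position 1: all 'c' => match
  Position 2: all 'i' => match
  Position 3: all 'n' => match
  Position 4: ('d', 'i', 'k', 'i') => mismatch, stop
LCP = "pcin" (length 4)

4


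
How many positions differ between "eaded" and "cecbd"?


Comparing "eaded" and "cecbd" position by position:
  Position 0: 'e' vs 'c' => DIFFER
  Position 1: 'a' vs 'e' => DIFFER
  Position 2: 'd' vs 'c' => DIFFER
  Position 3: 'e' vs 'b' => DIFFER
  Position 4: 'd' vs 'd' => same
Positions that differ: 4

4


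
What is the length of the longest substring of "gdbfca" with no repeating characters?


Input: "gdbfca"
Sliding window (track last position of each char):
  Position 0 ('g'): window [0,0] length 1 -- new best
  Position 1 ('d'): window [0,1] length 2 -- new best
  Position 2 ('b'): window [0,2] length 3 -- new best
  Position 3 ('f'): window [0,3] length 4 -- new best
  Position 4 ('c'): window [0,4] length 5 -- new best
  Position 5 ('a'): window [0,5] length 6 -- new best
Longest substring with no repeats: "gdbfca" with length 6

6


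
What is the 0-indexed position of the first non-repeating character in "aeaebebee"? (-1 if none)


Input: aeaebebee
Character frequencies:
  'a': 2
  'b': 2
  'e': 5
Scanning left to right for freq == 1:
  Position 0 ('a'): freq=2, skip
  Position 1 ('e'): freq=5, skip
  Position 2 ('a'): freq=2, skip
  Position 3 ('e'): freq=5, skip
  Position 4 ('b'): freq=2, skip
  Position 5 ('e'): freq=5, skip
  Position 6 ('b'): freq=2, skip
  Position 7 ('e'): freq=5, skip
  Position 8 ('e'): freq=5, skip
  No unique character found => answer = -1

-1


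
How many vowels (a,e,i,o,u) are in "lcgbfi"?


Input: lcgbfi
Checking each character:
  'l' at position 0: consonant
  'c' at position 1: consonant
  'g' at position 2: consonant
  'b' at position 3: consonant
  'f' at position 4: consonant
  'i' at position 5: vowel (running total: 1)
Total vowels: 1

1


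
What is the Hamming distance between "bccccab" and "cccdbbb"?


Comparing "bccccab" and "cccdbbb" position by position:
  Position 0: 'b' vs 'c' => differ
  Position 1: 'c' vs 'c' => same
  Position 2: 'c' vs 'c' => same
  Position 3: 'c' vs 'd' => differ
  Position 4: 'c' vs 'b' => differ
  Position 5: 'a' vs 'b' => differ
  Position 6: 'b' vs 'b' => same
Total differences (Hamming distance): 4

4


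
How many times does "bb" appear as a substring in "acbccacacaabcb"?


Searching for "bb" in "acbccacacaabcb"
Scanning each position:
  Position 0: "ac" => no
  Position 1: "cb" => no
  Position 2: "bc" => no
  Position 3: "cc" => no
  Position 4: "ca" => no
  Position 5: "ac" => no
  Position 6: "ca" => no
  Position 7: "ac" => no
  Position 8: "ca" => no
  Position 9: "aa" => no
  Position 10: "ab" => no
  Position 11: "bc" => no
  Position 12: "cb" => no
Total occurrences: 0

0


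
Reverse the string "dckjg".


Input: dckjg
Reading characters right to left:
  Position 4: 'g'
  Position 3: 'j'
  Position 2: 'k'
  Position 1: 'c'
  Position 0: 'd'
Reversed: gjkcd

gjkcd


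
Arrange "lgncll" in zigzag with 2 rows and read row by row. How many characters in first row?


Zigzag "lgncll" into 2 rows:
Placing characters:
  'l' => row 0
  'g' => row 1
  'n' => row 0
  'c' => row 1
  'l' => row 0
  'l' => row 1
Rows:
  Row 0: "lnl"
  Row 1: "gcl"
First row length: 3

3


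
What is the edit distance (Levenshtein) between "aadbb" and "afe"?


Computing edit distance: "aadbb" -> "afe"
DP table:
           a    f    e
      0    1    2    3
  a   1    0    1    2
  a   2    1    1    2
  d   3    2    2    2
  b   4    3    3    3
  b   5    4    4    4
Edit distance = dp[5][3] = 4

4


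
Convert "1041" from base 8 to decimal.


Input: "1041" in base 8
Positional expansion:
  Digit '1' (value 1) x 8^3 = 512
  Digit '0' (value 0) x 8^2 = 0
  Digit '4' (value 4) x 8^1 = 32
  Digit '1' (value 1) x 8^0 = 1
Sum = 545

545


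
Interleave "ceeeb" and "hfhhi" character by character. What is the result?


Interleaving "ceeeb" and "hfhhi":
  Position 0: 'c' from first, 'h' from second => "ch"
  Position 1: 'e' from first, 'f' from second => "ef"
  Position 2: 'e' from first, 'h' from second => "eh"
  Position 3: 'e' from first, 'h' from second => "eh"
  Position 4: 'b' from first, 'i' from second => "bi"
Result: chefehehbi

chefehehbi


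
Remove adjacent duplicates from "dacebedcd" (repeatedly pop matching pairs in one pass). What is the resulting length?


Input: dacebedcd
Stack-based adjacent duplicate removal:
  Read 'd': push. Stack: d
  Read 'a': push. Stack: da
  Read 'c': push. Stack: dac
  Read 'e': push. Stack: dace
  Read 'b': push. Stack: daceb
  Read 'e': push. Stack: dacebe
  Read 'd': push. Stack: dacebed
  Read 'c': push. Stack: dacebedc
  Read 'd': push. Stack: dacebedcd
Final stack: "dacebedcd" (length 9)

9


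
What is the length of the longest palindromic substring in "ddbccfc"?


Input: "ddbccfc"
Checking substrings for palindromes:
  [4:7] "cfc" (len 3) => palindrome
  [0:2] "dd" (len 2) => palindrome
  [3:5] "cc" (len 2) => palindrome
Longest palindromic substring: "cfc" with length 3

3


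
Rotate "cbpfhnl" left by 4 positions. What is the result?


Input: "cbpfhnl", rotate left by 4
First 4 characters: "cbpf"
Remaining characters: "hnl"
Concatenate remaining + first: "hnl" + "cbpf" = "hnlcbpf"

hnlcbpf


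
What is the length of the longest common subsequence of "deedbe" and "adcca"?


LCS of "deedbe" and "adcca"
DP table:
           a    d    c    c    a
      0    0    0    0    0    0
  d   0    0    1    1    1    1
  e   0    0    1    1    1    1
  e   0    0    1    1    1    1
  d   0    0    1    1    1    1
  b   0    0    1    1    1    1
  e   0    0    1    1    1    1
LCS length = dp[6][5] = 1

1


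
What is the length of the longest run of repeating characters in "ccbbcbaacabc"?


Input: "ccbbcbaacabc"
Scanning for longest run:
  Position 1 ('c'): continues run of 'c', length=2
  Position 2 ('b'): new char, reset run to 1
  Position 3 ('b'): continues run of 'b', length=2
  Position 4 ('c'): new char, reset run to 1
  Position 5 ('b'): new char, reset run to 1
  Position 6 ('a'): new char, reset run to 1
  Position 7 ('a'): continues run of 'a', length=2
  Position 8 ('c'): new char, reset run to 1
  Position 9 ('a'): new char, reset run to 1
  Position 10 ('b'): new char, reset run to 1
  Position 11 ('c'): new char, reset run to 1
Longest run: 'c' with length 2

2


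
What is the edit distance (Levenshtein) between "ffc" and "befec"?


Computing edit distance: "ffc" -> "befec"
DP table:
           b    e    f    e    c
      0    1    2    3    4    5
  f   1    1    2    2    3    4
  f   2    2    2    2    3    4
  c   3    3    3    3    3    3
Edit distance = dp[3][5] = 3

3


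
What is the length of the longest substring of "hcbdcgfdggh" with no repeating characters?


Input: "hcbdcgfdggh"
Sliding window (track last position of each char):
  Position 0 ('h'): window [0,0] length 1 -- new best
  Position 1 ('c'): window [0,1] length 2 -- new best
  Position 2 ('b'): window [0,2] length 3 -- new best
  Position 3 ('d'): window [0,3] length 4 -- new best
  Position 4 ('c'): repeat (last at 1), move window start to 2
  Position 4 ('c'): window [2,4] length 3
  Position 5 ('g'): window [2,5] length 4
  Position 6 ('f'): window [2,6] length 5 -- new best
  Position 7 ('d'): repeat (last at 3), move window start to 4
  Position 7 ('d'): window [4,7] length 4
  Position 8 ('g'): repeat (last at 5), move window start to 6
  Position 8 ('g'): window [6,8] length 3
  Position 9 ('g'): repeat (last at 8), move window start to 9
  Position 9 ('g'): window [9,9] length 1
  Position 10 ('h'): window [9,10] length 2
Longest substring with no repeats: "bdcgf" with length 5

5


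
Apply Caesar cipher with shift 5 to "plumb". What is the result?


Caesar cipher: shift "plumb" by 5
  'p' (pos 15) + 5 = pos 20 = 'u'
  'l' (pos 11) + 5 = pos 16 = 'q'
  'u' (pos 20) + 5 = pos 25 = 'z'
  'm' (pos 12) + 5 = pos 17 = 'r'
  'b' (pos 1) + 5 = pos 6 = 'g'
Result: uqzrg

uqzrg


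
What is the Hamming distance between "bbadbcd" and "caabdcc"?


Comparing "bbadbcd" and "caabdcc" position by position:
  Position 0: 'b' vs 'c' => differ
  Position 1: 'b' vs 'a' => differ
  Position 2: 'a' vs 'a' => same
  Position 3: 'd' vs 'b' => differ
  Position 4: 'b' vs 'd' => differ
  Position 5: 'c' vs 'c' => same
  Position 6: 'd' vs 'c' => differ
Total differences (Hamming distance): 5

5


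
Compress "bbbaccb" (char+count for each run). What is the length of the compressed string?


Input: bbbaccb
Runs:
  'b' x 3 => "b3"
  'a' x 1 => "a1"
  'c' x 2 => "c2"
  'b' x 1 => "b1"
Compressed: "b3a1c2b1"
Compressed length: 8

8


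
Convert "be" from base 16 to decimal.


Input: "be" in base 16
Positional expansion:
  Digit 'b' (value 11) x 16^1 = 176
  Digit 'e' (value 14) x 16^0 = 14
Sum = 190

190


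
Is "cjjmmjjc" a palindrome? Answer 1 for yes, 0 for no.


Input: cjjmmjjc
Reversed: cjjmmjjc
  Compare pos 0 ('c') with pos 7 ('c'): match
  Compare pos 1 ('j') with pos 6 ('j'): match
  Compare pos 2 ('j') with pos 5 ('j'): match
  Compare pos 3 ('m') with pos 4 ('m'): match
Result: palindrome

1


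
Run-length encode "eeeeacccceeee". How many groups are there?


Input: eeeeacccceeee
Scanning for consecutive runs:
  Group 1: 'e' x 4 (positions 0-3)
  Group 2: 'a' x 1 (positions 4-4)
  Group 3: 'c' x 4 (positions 5-8)
  Group 4: 'e' x 4 (positions 9-12)
Total groups: 4

4


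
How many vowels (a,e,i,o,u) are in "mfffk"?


Input: mfffk
Checking each character:
  'm' at position 0: consonant
  'f' at position 1: consonant
  'f' at position 2: consonant
  'f' at position 3: consonant
  'k' at position 4: consonant
Total vowels: 0

0


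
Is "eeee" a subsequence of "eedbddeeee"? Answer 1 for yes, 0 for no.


Check if "eeee" is a subsequence of "eedbddeeee"
Greedy scan:
  Position 0 ('e'): matches sub[0] = 'e'
  Position 1 ('e'): matches sub[1] = 'e'
  Position 2 ('d'): no match needed
  Position 3 ('b'): no match needed
  Position 4 ('d'): no match needed
  Position 5 ('d'): no match needed
  Position 6 ('e'): matches sub[2] = 'e'
  Position 7 ('e'): matches sub[3] = 'e'
  Position 8 ('e'): no match needed
  Position 9 ('e'): no match needed
All 4 characters matched => is a subsequence

1


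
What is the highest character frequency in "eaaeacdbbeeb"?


Input: eaaeacdbbeeb
Character counts:
  'a': 3
  'b': 3
  'c': 1
  'd': 1
  'e': 4
Maximum frequency: 4

4


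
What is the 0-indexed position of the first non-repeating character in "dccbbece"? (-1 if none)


Input: dccbbece
Character frequencies:
  'b': 2
  'c': 3
  'd': 1
  'e': 2
Scanning left to right for freq == 1:
  Position 0 ('d'): unique! => answer = 0

0


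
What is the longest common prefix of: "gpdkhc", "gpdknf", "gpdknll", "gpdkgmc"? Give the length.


Words: gpdkhc, gpdknf, gpdknll, gpdkgmc
  Position 0: all 'g' => match
  Position 1: all 'p' => match
  Position 2: all 'd' => match
  Position 3: all 'k' => match
  Position 4: ('h', 'n', 'n', 'g') => mismatch, stop
LCP = "gpdk" (length 4)

4


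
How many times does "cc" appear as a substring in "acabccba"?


Searching for "cc" in "acabccba"
Scanning each position:
  Position 0: "ac" => no
  Position 1: "ca" => no
  Position 2: "ab" => no
  Position 3: "bc" => no
  Position 4: "cc" => MATCH
  Position 5: "cb" => no
  Position 6: "ba" => no
Total occurrences: 1

1


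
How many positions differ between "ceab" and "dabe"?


Comparing "ceab" and "dabe" position by position:
  Position 0: 'c' vs 'd' => DIFFER
  Position 1: 'e' vs 'a' => DIFFER
  Position 2: 'a' vs 'b' => DIFFER
  Position 3: 'b' vs 'e' => DIFFER
Positions that differ: 4

4


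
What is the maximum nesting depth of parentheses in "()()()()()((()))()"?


Input: "()()()()()((()))()"
Tracking depth:
  Position 0 '(': depth becomes 1
  Position 1 ')': depth becomes 0
  Position 2 '(': depth becomes 1
  Position 3 ')': depth becomes 0
  Position 4 '(': depth becomes 1
  Position 5 ')': depth becomes 0
  Position 6 '(': depth becomes 1
  Position 7 ')': depth becomes 0
  Position 8 '(': depth becomes 1
  Position 9 ')': depth becomes 0
  Position 10 '(': depth becomes 1
  Position 11 '(': depth becomes 2
  Position 12 '(': depth becomes 3
  Position 13 ')': depth becomes 2
  Position 14 ')': depth becomes 1
  Position 15 ')': depth becomes 0
  Position 16 '(': depth becomes 1
  Position 17 ')': depth becomes 0
Maximum depth reached: 3

3


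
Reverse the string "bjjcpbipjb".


Input: bjjcpbipjb
Reading characters right to left:
  Position 9: 'b'
  Position 8: 'j'
  Position 7: 'p'
  Position 6: 'i'
  Position 5: 'b'
  Position 4: 'p'
  Position 3: 'c'
  Position 2: 'j'
  Position 1: 'j'
  Position 0: 'b'
Reversed: bjpibpcjjb

bjpibpcjjb


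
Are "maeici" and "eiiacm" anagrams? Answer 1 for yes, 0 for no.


Strings: "maeici", "eiiacm"
Sorted first:  aceiim
Sorted second: aceiim
Sorted forms match => anagrams

1


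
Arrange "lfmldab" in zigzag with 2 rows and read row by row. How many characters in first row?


Zigzag "lfmldab" into 2 rows:
Placing characters:
  'l' => row 0
  'f' => row 1
  'm' => row 0
  'l' => row 1
  'd' => row 0
  'a' => row 1
  'b' => row 0
Rows:
  Row 0: "lmdb"
  Row 1: "fla"
First row length: 4

4


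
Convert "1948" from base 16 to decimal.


Input: "1948" in base 16
Positional expansion:
  Digit '1' (value 1) x 16^3 = 4096
  Digit '9' (value 9) x 16^2 = 2304
  Digit '4' (value 4) x 16^1 = 64
  Digit '8' (value 8) x 16^0 = 8
Sum = 6472

6472


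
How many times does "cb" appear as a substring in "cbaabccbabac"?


Searching for "cb" in "cbaabccbabac"
Scanning each position:
  Position 0: "cb" => MATCH
  Position 1: "ba" => no
  Position 2: "aa" => no
  Position 3: "ab" => no
  Position 4: "bc" => no
  Position 5: "cc" => no
  Position 6: "cb" => MATCH
  Position 7: "ba" => no
  Position 8: "ab" => no
  Position 9: "ba" => no
  Position 10: "ac" => no
Total occurrences: 2

2


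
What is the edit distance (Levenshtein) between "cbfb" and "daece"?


Computing edit distance: "cbfb" -> "daece"
DP table:
           d    a    e    c    e
      0    1    2    3    4    5
  c   1    1    2    3    3    4
  b   2    2    2    3    4    4
  f   3    3    3    3    4    5
  b   4    4    4    4    4    5
Edit distance = dp[4][5] = 5

5


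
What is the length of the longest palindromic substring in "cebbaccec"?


Input: "cebbaccec"
Checking substrings for palindromes:
  [6:9] "cec" (len 3) => palindrome
  [2:4] "bb" (len 2) => palindrome
  [5:7] "cc" (len 2) => palindrome
Longest palindromic substring: "cec" with length 3

3


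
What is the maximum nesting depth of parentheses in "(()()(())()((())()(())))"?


Input: "(()()(())()((())()(())))"
Tracking depth:
  Position 0 '(': depth becomes 1
  Position 1 '(': depth becomes 2
  Position 2 ')': depth becomes 1
  Position 3 '(': depth becomes 2
  Position 4 ')': depth becomes 1
  Position 5 '(': depth becomes 2
  Position 6 '(': depth becomes 3
  Position 7 ')': depth becomes 2
  Position 8 ')': depth becomes 1
  Position 9 '(': depth becomes 2
  Position 10 ')': depth becomes 1
  Position 11 '(': depth becomes 2
  Position 12 '(': depth becomes 3
  Position 13 '(': depth becomes 4
  Position 14 ')': depth becomes 3
  Position 15 ')': depth becomes 2
  Position 16 '(': depth becomes 3
  Position 17 ')': depth becomes 2
  Position 18 '(': depth becomes 3
  Position 19 '(': depth becomes 4
  Position 20 ')': depth becomes 3
  Position 21 ')': depth becomes 2
  Position 22 ')': depth becomes 1
  Position 23 ')': depth becomes 0
Maximum depth reached: 4

4


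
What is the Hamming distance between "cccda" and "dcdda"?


Comparing "cccda" and "dcdda" position by position:
  Position 0: 'c' vs 'd' => differ
  Position 1: 'c' vs 'c' => same
  Position 2: 'c' vs 'd' => differ
  Position 3: 'd' vs 'd' => same
  Position 4: 'a' vs 'a' => same
Total differences (Hamming distance): 2

2


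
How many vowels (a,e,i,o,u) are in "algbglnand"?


Input: algbglnand
Checking each character:
  'a' at position 0: vowel (running total: 1)
  'l' at position 1: consonant
  'g' at position 2: consonant
  'b' at position 3: consonant
  'g' at position 4: consonant
  'l' at position 5: consonant
  'n' at position 6: consonant
  'a' at position 7: vowel (running total: 2)
  'n' at position 8: consonant
  'd' at position 9: consonant
Total vowels: 2

2


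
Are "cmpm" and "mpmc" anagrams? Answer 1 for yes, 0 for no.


Strings: "cmpm", "mpmc"
Sorted first:  cmmp
Sorted second: cmmp
Sorted forms match => anagrams

1


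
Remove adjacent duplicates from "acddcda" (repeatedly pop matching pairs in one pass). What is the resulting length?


Input: acddcda
Stack-based adjacent duplicate removal:
  Read 'a': push. Stack: a
  Read 'c': push. Stack: ac
  Read 'd': push. Stack: acd
  Read 'd': matches stack top 'd' => pop. Stack: ac
  Read 'c': matches stack top 'c' => pop. Stack: a
  Read 'd': push. Stack: ad
  Read 'a': push. Stack: ada
Final stack: "ada" (length 3)

3


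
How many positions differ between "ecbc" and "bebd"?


Comparing "ecbc" and "bebd" position by position:
  Position 0: 'e' vs 'b' => DIFFER
  Position 1: 'c' vs 'e' => DIFFER
  Position 2: 'b' vs 'b' => same
  Position 3: 'c' vs 'd' => DIFFER
Positions that differ: 3

3


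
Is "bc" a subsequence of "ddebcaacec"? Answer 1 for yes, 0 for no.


Check if "bc" is a subsequence of "ddebcaacec"
Greedy scan:
  Position 0 ('d'): no match needed
  Position 1 ('d'): no match needed
  Position 2 ('e'): no match needed
  Position 3 ('b'): matches sub[0] = 'b'
  Position 4 ('c'): matches sub[1] = 'c'
  Position 5 ('a'): no match needed
  Position 6 ('a'): no match needed
  Position 7 ('c'): no match needed
  Position 8 ('e'): no match needed
  Position 9 ('c'): no match needed
All 2 characters matched => is a subsequence

1


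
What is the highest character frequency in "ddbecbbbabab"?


Input: ddbecbbbabab
Character counts:
  'a': 2
  'b': 6
  'c': 1
  'd': 2
  'e': 1
Maximum frequency: 6

6


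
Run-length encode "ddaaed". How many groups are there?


Input: ddaaed
Scanning for consecutive runs:
  Group 1: 'd' x 2 (positions 0-1)
  Group 2: 'a' x 2 (positions 2-3)
  Group 3: 'e' x 1 (positions 4-4)
  Group 4: 'd' x 1 (positions 5-5)
Total groups: 4

4


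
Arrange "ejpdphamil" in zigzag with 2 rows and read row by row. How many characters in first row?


Zigzag "ejpdphamil" into 2 rows:
Placing characters:
  'e' => row 0
  'j' => row 1
  'p' => row 0
  'd' => row 1
  'p' => row 0
  'h' => row 1
  'a' => row 0
  'm' => row 1
  'i' => row 0
  'l' => row 1
Rows:
  Row 0: "eppai"
  Row 1: "jdhml"
First row length: 5

5


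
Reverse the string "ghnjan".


Input: ghnjan
Reading characters right to left:
  Position 5: 'n'
  Position 4: 'a'
  Position 3: 'j'
  Position 2: 'n'
  Position 1: 'h'
  Position 0: 'g'
Reversed: najnhg

najnhg


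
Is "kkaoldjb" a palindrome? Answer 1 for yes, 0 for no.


Input: kkaoldjb
Reversed: bjdloakk
  Compare pos 0 ('k') with pos 7 ('b'): MISMATCH
  Compare pos 1 ('k') with pos 6 ('j'): MISMATCH
  Compare pos 2 ('a') with pos 5 ('d'): MISMATCH
  Compare pos 3 ('o') with pos 4 ('l'): MISMATCH
Result: not a palindrome

0


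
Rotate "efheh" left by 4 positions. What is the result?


Input: "efheh", rotate left by 4
First 4 characters: "efhe"
Remaining characters: "h"
Concatenate remaining + first: "h" + "efhe" = "hefhe"

hefhe


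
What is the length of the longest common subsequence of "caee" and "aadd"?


LCS of "caee" and "aadd"
DP table:
           a    a    d    d
      0    0    0    0    0
  c   0    0    0    0    0
  a   0    1    1    1    1
  e   0    1    1    1    1
  e   0    1    1    1    1
LCS length = dp[4][4] = 1

1


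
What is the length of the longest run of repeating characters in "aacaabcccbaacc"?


Input: "aacaabcccbaacc"
Scanning for longest run:
  Position 1 ('a'): continues run of 'a', length=2
  Position 2 ('c'): new char, reset run to 1
  Position 3 ('a'): new char, reset run to 1
  Position 4 ('a'): continues run of 'a', length=2
  Position 5 ('b'): new char, reset run to 1
  Position 6 ('c'): new char, reset run to 1
  Position 7 ('c'): continues run of 'c', length=2
  Position 8 ('c'): continues run of 'c', length=3
  Position 9 ('b'): new char, reset run to 1
  Position 10 ('a'): new char, reset run to 1
  Position 11 ('a'): continues run of 'a', length=2
  Position 12 ('c'): new char, reset run to 1
  Position 13 ('c'): continues run of 'c', length=2
Longest run: 'c' with length 3

3


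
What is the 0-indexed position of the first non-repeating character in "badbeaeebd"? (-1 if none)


Input: badbeaeebd
Character frequencies:
  'a': 2
  'b': 3
  'd': 2
  'e': 3
Scanning left to right for freq == 1:
  Position 0 ('b'): freq=3, skip
  Position 1 ('a'): freq=2, skip
  Position 2 ('d'): freq=2, skip
  Position 3 ('b'): freq=3, skip
  Position 4 ('e'): freq=3, skip
  Position 5 ('a'): freq=2, skip
  Position 6 ('e'): freq=3, skip
  Position 7 ('e'): freq=3, skip
  Position 8 ('b'): freq=3, skip
  Position 9 ('d'): freq=2, skip
  No unique character found => answer = -1

-1


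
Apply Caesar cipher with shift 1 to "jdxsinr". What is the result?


Caesar cipher: shift "jdxsinr" by 1
  'j' (pos 9) + 1 = pos 10 = 'k'
  'd' (pos 3) + 1 = pos 4 = 'e'
  'x' (pos 23) + 1 = pos 24 = 'y'
  's' (pos 18) + 1 = pos 19 = 't'
  'i' (pos 8) + 1 = pos 9 = 'j'
  'n' (pos 13) + 1 = pos 14 = 'o'
  'r' (pos 17) + 1 = pos 18 = 's'
Result: keytjos

keytjos


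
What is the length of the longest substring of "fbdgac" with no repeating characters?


Input: "fbdgac"
Sliding window (track last position of each char):
  Position 0 ('f'): window [0,0] length 1 -- new best
  Position 1 ('b'): window [0,1] length 2 -- new best
  Position 2 ('d'): window [0,2] length 3 -- new best
  Position 3 ('g'): window [0,3] length 4 -- new best
  Position 4 ('a'): window [0,4] length 5 -- new best
  Position 5 ('c'): window [0,5] length 6 -- new best
Longest substring with no repeats: "fbdgac" with length 6

6
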